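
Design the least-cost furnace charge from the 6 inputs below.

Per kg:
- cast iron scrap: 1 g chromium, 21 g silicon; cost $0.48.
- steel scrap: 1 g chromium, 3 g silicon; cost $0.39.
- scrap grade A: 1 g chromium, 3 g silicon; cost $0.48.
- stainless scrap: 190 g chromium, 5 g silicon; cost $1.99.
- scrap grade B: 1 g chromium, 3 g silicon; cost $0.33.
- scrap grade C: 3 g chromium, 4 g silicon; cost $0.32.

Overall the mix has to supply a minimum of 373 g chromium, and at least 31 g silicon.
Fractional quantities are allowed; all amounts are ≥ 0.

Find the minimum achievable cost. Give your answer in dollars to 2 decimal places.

Let x1 = kg of cast iron scrap, x2 = kg of steel scrap, x3 = kg of scrap grade A, x4 = kg of stainless scrap, x5 = kg of scrap grade B, x6 = kg of scrap grade C.
Minimize 0.48x1 + 0.39x2 + 0.48x3 + 1.99x4 + 0.33x5 + 0.32x6 subject to:
  1x1 + 1x2 + 1x3 + 190x4 + 1x5 + 3x6 ≥ 373   (chromium)
  21x1 + 3x2 + 3x3 + 5x4 + 3x5 + 4x6 ≥ 31   (silicon)
  x1, x2, x3, x4, x5, x6 ≥ 0.
The optimal basis is {cast iron scrap, stainless scrap}; steel scrap, scrap grade A, scrap grade B, scrap grade C drop out. Binding constraints: chromium and silicon.
So cast iron scrap = 1.01 kg, stainless scrap = 1.958 kg.
Hence cost = 0.48·1.01 + 1.99·1.958 = $4.3812.

$4.38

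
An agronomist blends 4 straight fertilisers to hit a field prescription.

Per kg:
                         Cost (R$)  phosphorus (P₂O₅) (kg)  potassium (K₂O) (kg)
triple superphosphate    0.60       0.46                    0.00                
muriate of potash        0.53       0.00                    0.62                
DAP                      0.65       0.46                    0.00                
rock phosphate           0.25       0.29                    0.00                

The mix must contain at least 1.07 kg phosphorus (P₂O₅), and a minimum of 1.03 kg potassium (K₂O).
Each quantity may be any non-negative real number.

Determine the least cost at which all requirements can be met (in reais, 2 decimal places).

R$1.80

Set it up as a linear program. Let x1 = kg of triple superphosphate, x2 = kg of muriate of potash, x3 = kg of DAP, x4 = kg of rock phosphate.
min 0.6x1 + 0.53x2 + 0.65x3 + 0.25x4 s.t.:
  0.46x1 + 0.46x3 + 0.29x4 ≥ 1.07   (phosphorus (P₂O₅))
  0.62x2 ≥ 1.03   (potassium (K₂O))
  x1, x2, x3, x4 ≥ 0.
The minimum-cost mix takes nothing from triple superphosphate, DAP — only muriate of potash, rock phosphate. The phosphorus (P₂O₅) and potassium (K₂O) requirements are met with equality.
That vertex is x2 = 1.661, x4 = 3.69.
Objective = 0.53·1.661 + 0.25·3.69 = 1.8028.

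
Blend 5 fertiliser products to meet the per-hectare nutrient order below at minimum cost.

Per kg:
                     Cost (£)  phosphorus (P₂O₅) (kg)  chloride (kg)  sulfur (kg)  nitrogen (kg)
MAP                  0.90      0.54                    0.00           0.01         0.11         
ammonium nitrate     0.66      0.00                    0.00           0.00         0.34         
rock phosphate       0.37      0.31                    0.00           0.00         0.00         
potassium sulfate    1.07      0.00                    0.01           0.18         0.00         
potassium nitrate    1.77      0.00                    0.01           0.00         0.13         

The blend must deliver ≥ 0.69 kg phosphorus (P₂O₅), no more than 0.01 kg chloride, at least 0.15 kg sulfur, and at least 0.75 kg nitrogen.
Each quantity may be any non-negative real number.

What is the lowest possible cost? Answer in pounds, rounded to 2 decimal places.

Let x1 = kg of MAP, x2 = kg of ammonium nitrate, x3 = kg of rock phosphate, x4 = kg of potassium sulfate, x5 = kg of potassium nitrate.
min 0.9x1 + 0.66x2 + 0.37x3 + 1.07x4 + 1.77x5 s.t.:
  0.54x1 + 0.31x3 ≥ 0.69   (phosphorus (P₂O₅))
  0.01x4 + 0.01x5 ≤ 0.01   (chloride)
  0.01x1 + 0.18x4 ≥ 0.15   (sulfur)
  0.11x1 + 0.34x2 + 0.13x5 ≥ 0.75   (nitrogen)
  x1, x2, x3, x4, x5 ≥ 0.
At the optimum only MAP, ammonium nitrate, potassium sulfate are positive (rock phosphate, potassium nitrate = 0). The phosphorus (P₂O₅), sulfur, nitrogen requirements are met with equality.
That vertex is x1 = 1.278, x2 = 1.792, x4 = 0.7623.
Objective = 0.9·1.278 + 0.66·1.792 + 1.07·0.7623 = 3.1486.

£3.15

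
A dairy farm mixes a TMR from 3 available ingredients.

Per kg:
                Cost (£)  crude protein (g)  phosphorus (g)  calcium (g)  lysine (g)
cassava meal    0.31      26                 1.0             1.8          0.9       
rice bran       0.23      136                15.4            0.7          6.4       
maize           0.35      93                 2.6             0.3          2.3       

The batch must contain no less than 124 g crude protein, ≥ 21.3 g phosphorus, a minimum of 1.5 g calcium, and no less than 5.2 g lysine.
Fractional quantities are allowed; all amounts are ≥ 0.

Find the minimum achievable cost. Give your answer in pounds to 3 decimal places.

£0.408

This is a linear program. Let x1 = kg of cassava meal, x2 = kg of rice bran, x3 = kg of maize.
Minimize 0.31x1 + 0.23x2 + 0.35x3 s.t.:
  26x1 + 136x2 + 93x3 ≥ 124   (crude protein)
  1x1 + 15.4x2 + 2.6x3 ≥ 21.3   (phosphorus)
  1.8x1 + 0.7x2 + 0.3x3 ≥ 1.5   (calcium)
  0.9x1 + 6.4x2 + 2.3x3 ≥ 5.2   (lysine)
  x1, x2, x3 ≥ 0.
The optimal basis is {cassava meal, rice bran}; maize drops out. The phosphorus and calcium requirements are met with equality.
So cassava meal = 0.30311 kg, rice bran = 1.3634 kg.
Hence cost = 0.31·0.30311 + 0.23·1.3634 = £0.40755.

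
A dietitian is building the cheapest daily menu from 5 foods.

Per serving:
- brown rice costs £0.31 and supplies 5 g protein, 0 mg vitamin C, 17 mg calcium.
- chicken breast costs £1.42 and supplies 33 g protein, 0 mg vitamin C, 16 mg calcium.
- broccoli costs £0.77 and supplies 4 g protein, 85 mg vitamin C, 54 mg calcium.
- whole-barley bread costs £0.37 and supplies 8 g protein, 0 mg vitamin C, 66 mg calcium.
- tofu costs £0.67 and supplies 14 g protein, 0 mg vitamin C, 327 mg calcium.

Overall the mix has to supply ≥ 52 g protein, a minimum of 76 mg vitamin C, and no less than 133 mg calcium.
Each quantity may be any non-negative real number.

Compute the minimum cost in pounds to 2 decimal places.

£2.79

Treat it as an LP. Let x1 = servings of brown rice, x2 = servings of chicken breast, x3 = servings of broccoli, x4 = servings of whole-barley bread, x5 = servings of tofu.
min 0.31x1 + 1.42x2 + 0.77x3 + 0.37x4 + 0.67x5 subject to:
  5x1 + 33x2 + 4x3 + 8x4 + 14x5 ≥ 52   (protein)
  85x3 ≥ 76   (vitamin C)
  17x1 + 16x2 + 54x3 + 66x4 + 327x5 ≥ 133   (calcium)
  x1, x2, x3, x4, x5 ≥ 0.
The cheapest feasible vertex uses only chicken breast, broccoli, tofu; brown rice, whole-barley bread are not used. The protein, vitamin C, calcium requirements are met with equality.
Optimal quantities: chicken breast = 1.3862 servings, broccoli = 0.89412 servings, tofu = 0.19125 servings.
Hence cost = 1.42·1.3862 + 0.77·0.89412 + 0.67·0.19125 = £2.78501.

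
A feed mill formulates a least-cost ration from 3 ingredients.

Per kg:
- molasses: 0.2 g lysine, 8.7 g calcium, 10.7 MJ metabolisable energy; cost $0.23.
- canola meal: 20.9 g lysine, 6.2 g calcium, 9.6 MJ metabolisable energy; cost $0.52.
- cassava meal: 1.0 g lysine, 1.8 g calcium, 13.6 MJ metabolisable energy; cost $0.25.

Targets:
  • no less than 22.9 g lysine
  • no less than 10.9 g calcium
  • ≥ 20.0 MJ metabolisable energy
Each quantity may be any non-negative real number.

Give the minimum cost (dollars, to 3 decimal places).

Treat it as an LP. Let x1 = kg of molasses, x2 = kg of canola meal, x3 = kg of cassava meal.
Minimise 0.23x1 + 0.52x2 + 0.25x3 subject to:
  0.2x1 + 20.9x2 + 1x3 ≥ 22.9   (lysine)
  8.7x1 + 6.2x2 + 1.8x3 ≥ 10.9   (calcium)
  10.7x1 + 9.6x2 + 13.6x3 ≥ 20   (metabolisable energy)
  x1, x2, x3 ≥ 0.
The optimal mix uses every input. Binding constraints: lysine, calcium, metabolisable energy.
Optimal quantities: molasses = 0.4069 kg, canola meal = 1.073 kg, cassava meal = 0.3931 kg.
Objective = 0.23·0.4069 + 0.52·1.073 + 0.25·0.3931 = 0.74982.

$0.750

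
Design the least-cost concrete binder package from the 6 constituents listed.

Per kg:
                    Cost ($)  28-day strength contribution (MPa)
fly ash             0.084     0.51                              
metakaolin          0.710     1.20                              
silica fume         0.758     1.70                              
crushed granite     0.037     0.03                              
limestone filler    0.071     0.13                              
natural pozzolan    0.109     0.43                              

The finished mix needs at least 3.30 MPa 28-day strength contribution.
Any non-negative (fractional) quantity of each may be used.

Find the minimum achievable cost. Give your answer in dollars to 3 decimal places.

$0.544

Let x1 = kg of fly ash, x2 = kg of metakaolin, x3 = kg of silica fume, x4 = kg of crushed granite, x5 = kg of limestone filler, x6 = kg of natural pozzolan.
Minimise 0.084x1 + 0.71x2 + 0.758x3 + 0.037x4 + 0.071x5 + 0.109x6 with:
  0.51x1 + 1.2x2 + 1.7x3 + 0.03x4 + 0.13x5 + 0.43x6 ≥ 3.3   (28-day strength contribution)
  x1, x2, x3, x4, x5, x6 ≥ 0.
The optimal basis is {fly ash}; metakaolin, silica fume, crushed granite, limestone filler, natural pozzolan drop out. Binding constraint: 28-day strength contribution.
So fly ash = 6.471 kg.
Hence cost = 0.084·6.471 = $0.54356.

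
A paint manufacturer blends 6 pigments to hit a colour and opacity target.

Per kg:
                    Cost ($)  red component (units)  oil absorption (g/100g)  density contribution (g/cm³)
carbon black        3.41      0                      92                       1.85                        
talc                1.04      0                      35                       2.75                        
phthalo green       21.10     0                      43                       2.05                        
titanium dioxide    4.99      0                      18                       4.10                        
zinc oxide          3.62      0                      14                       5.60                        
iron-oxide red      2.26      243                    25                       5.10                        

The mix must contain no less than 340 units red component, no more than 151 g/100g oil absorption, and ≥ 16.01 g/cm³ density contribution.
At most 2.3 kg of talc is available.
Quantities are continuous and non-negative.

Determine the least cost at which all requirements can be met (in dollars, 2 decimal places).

Let x1 = kg of carbon black, x2 = kg of talc, x3 = kg of phthalo green, x4 = kg of titanium dioxide, x5 = kg of zinc oxide, x6 = kg of iron-oxide red.
Minimise 3.41x1 + 1.04x2 + 21.1x3 + 4.99x4 + 3.62x5 + 2.26x6 subject to:
  243x6 ≥ 340   (red component)
  92x1 + 35x2 + 43x3 + 18x4 + 14x5 + 25x6 ≤ 151   (oil absorption)
  1.85x1 + 2.75x2 + 2.05x3 + 4.1x4 + 5.6x5 + 5.1x6 ≥ 16.01   (density contribution)
  x2 ≤ 2.3
  x1, x2, x3, x4, x5, x6 ≥ 0.
At the optimum only talc, iron-oxide red are positive (carbon black, phthalo green, titanium dioxide, zinc oxide = 0). The density contribution and the talc cap requirements are met with equality.
That vertex is x2 = 2.3, x6 = 1.899.
Objective = 1.04·2.3 + 2.26·1.899 = 6.6837.

$6.68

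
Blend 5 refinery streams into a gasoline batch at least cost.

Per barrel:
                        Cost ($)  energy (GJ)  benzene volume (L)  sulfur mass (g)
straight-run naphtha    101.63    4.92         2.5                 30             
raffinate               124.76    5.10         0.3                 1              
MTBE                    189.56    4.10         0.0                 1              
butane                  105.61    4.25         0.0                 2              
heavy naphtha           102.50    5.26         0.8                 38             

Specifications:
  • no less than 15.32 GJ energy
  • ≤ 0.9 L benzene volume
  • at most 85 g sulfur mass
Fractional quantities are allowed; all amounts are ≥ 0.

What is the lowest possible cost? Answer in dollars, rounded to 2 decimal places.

Let x1 = barrels of straight-run naphtha, x2 = barrels of raffinate, x3 = barrels of MTBE, x4 = barrels of butane, x5 = barrels of heavy naphtha.
Minimise 101.63x1 + 124.76x2 + 189.56x3 + 105.61x4 + 102.5x5 subject to:
  4.92x1 + 5.1x2 + 4.1x3 + 4.25x4 + 5.26x5 ≥ 15.32   (energy)
  2.5x1 + 0.3x2 + 0.8x5 ≤ 0.9   (benzene volume)
  30x1 + 1x2 + 1x3 + 2x4 + 38x5 ≤ 85   (sulfur mass)
  x1, x2, x3, x4, x5 ≥ 0.
At the optimum only butane, heavy naphtha are positive (straight-run naphtha, raffinate, MTBE = 0). Binding constraints: energy and benzene volume.
Optimal quantities: butane = 2.2124 barrels, heavy naphtha = 1.125 barrels.
Cost = 105.61·2.2124 + 102.5·1.125 = 348.9641.

$348.96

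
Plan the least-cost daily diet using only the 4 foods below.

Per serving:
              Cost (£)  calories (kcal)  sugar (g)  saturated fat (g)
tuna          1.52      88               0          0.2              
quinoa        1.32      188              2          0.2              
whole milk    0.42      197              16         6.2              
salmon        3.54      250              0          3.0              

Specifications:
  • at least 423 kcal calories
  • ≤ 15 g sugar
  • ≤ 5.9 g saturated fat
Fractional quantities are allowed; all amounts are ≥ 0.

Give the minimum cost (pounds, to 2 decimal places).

£2.24

This is a linear program. Let x1 = servings of tuna, x2 = servings of quinoa, x3 = servings of whole milk, x4 = servings of salmon.
Minimise 1.52x1 + 1.32x2 + 0.42x3 + 3.54x4 s.t.:
  88x1 + 188x2 + 197x3 + 250x4 ≥ 423   (calories)
  2x2 + 16x3 ≤ 15   (sugar)
  0.2x1 + 0.2x2 + 6.2x3 + 3x4 ≤ 5.9   (saturated fat)
  x1, x2, x3, x4 ≥ 0.
The cheapest feasible vertex uses only quinoa, whole milk; tuna, salmon are not used. There the calories and sugar constraints are tight.
Optimal quantities: quinoa = 1.459 servings, whole milk = 0.7552 servings.
Hence cost = 1.32·1.459 + 0.42·0.7552 = £2.2431.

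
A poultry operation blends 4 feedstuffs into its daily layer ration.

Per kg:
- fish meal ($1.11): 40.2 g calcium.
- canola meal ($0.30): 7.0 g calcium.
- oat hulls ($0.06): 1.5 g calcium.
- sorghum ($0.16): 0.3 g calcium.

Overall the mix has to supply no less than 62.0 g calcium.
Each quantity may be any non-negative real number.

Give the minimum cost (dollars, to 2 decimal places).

$1.71

Let x1 = kg of fish meal, x2 = kg of canola meal, x3 = kg of oat hulls, x4 = kg of sorghum.
Minimise 1.11x1 + 0.3x2 + 0.06x3 + 0.16x4 subject to:
  40.2x1 + 7x2 + 1.5x3 + 0.3x4 ≥ 62   (calcium)
  x1, x2, x3, x4 ≥ 0.
The cheapest feasible vertex uses only fish meal; canola meal, oat hulls, sorghum are not used. There the calcium constraint is tight.
So fish meal = 1.542 kg.
Objective = 1.11·1.542 = 1.7116.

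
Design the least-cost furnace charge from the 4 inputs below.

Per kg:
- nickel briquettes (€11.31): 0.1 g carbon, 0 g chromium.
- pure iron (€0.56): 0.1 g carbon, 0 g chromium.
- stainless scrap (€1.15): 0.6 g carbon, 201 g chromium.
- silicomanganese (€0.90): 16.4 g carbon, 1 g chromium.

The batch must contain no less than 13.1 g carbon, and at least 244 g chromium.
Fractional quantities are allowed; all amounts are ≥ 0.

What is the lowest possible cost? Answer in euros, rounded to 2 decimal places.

€2.07

Treat it as an LP. Let x1 = kg of nickel briquettes, x2 = kg of pure iron, x3 = kg of stainless scrap, x4 = kg of silicomanganese.
Minimize 11.31x1 + 0.56x2 + 1.15x3 + 0.9x4 with:
  0.1x1 + 0.1x2 + 0.6x3 + 16.4x4 ≥ 13.1   (carbon)
  201x3 + 1x4 ≥ 244   (chromium)
  x1, x2, x3, x4 ≥ 0.
The minimum-cost mix takes nothing from nickel briquettes, pure iron — only stainless scrap, silicomanganese. Binding constraints: carbon and chromium.
So stainless scrap = 1.21 kg, silicomanganese = 0.7545 kg.
Hence cost = 1.15·1.21 + 0.9·0.7545 = €2.0706.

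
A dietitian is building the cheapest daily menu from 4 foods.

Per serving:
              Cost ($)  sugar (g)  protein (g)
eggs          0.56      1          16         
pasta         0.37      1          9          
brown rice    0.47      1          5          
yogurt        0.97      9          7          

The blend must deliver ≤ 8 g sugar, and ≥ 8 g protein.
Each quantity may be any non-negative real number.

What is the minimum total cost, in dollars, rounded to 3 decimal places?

Let x1 = servings of eggs, x2 = servings of pasta, x3 = servings of brown rice, x4 = servings of yogurt.
Minimize 0.56x1 + 0.37x2 + 0.47x3 + 0.97x4 subject to:
  1x1 + 1x2 + 1x3 + 9x4 ≤ 8   (sugar)
  16x1 + 9x2 + 5x3 + 7x4 ≥ 8   (protein)
  x1, x2, x3, x4 ≥ 0.
The optimal basis is {eggs}; pasta, brown rice, yogurt drop out. The protein requirement is met with equality.
Optimal quantities: eggs = 0.5 servings.
Cost = 0.56·0.5 = 0.28000.

$0.280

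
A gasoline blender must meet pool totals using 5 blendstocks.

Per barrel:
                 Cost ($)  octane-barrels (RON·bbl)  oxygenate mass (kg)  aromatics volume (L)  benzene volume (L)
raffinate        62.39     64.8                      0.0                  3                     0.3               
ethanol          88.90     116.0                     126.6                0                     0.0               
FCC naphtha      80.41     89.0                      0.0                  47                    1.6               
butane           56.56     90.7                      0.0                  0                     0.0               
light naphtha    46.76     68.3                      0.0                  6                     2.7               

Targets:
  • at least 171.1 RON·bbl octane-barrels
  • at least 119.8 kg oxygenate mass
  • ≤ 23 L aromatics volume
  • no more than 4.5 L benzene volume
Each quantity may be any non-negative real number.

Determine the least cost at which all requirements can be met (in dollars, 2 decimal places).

This is a linear program. Let x1 = barrels of raffinate, x2 = barrels of ethanol, x3 = barrels of FCC naphtha, x4 = barrels of butane, x5 = barrels of light naphtha.
Minimise 62.39x1 + 88.9x2 + 80.41x3 + 56.56x4 + 46.76x5 subject to:
  64.8x1 + 116x2 + 89x3 + 90.7x4 + 68.3x5 ≥ 171.1   (octane-barrels)
  126.6x2 ≥ 119.8   (oxygenate mass)
  3x1 + 47x3 + 6x5 ≤ 23   (aromatics volume)
  0.3x1 + 1.6x3 + 2.7x5 ≤ 4.5   (benzene volume)
  x1, x2, x3, x4, x5 ≥ 0.
At the optimum only ethanol, butane are positive (raffinate, FCC naphtha, light naphtha = 0). Binding constraints: octane-barrels and oxygenate mass.
That vertex is x2 = 0.9463, x4 = 0.6762.
Objective = 88.9·0.9463 + 56.56·0.6762 = 122.3719.

$122.37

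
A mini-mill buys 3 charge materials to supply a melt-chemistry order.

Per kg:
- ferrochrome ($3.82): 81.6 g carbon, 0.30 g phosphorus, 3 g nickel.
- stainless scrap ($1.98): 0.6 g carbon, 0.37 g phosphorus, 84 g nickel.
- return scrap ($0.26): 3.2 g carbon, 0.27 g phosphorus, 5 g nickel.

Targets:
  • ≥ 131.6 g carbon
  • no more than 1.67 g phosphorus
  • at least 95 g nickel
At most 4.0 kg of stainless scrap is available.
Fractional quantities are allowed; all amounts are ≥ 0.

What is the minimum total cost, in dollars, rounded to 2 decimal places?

Let x1 = kg of ferrochrome, x2 = kg of stainless scrap, x3 = kg of return scrap.
Minimize 3.82x1 + 1.98x2 + 0.26x3 subject to:
  81.6x1 + 0.6x2 + 3.2x3 ≥ 131.6   (carbon)
  0.3x1 + 0.37x2 + 0.27x3 ≤ 1.67   (phosphorus)
  3x1 + 84x2 + 5x3 ≥ 95   (nickel)
  x2 ≤ 4
  x1, x2, x3 ≥ 0.
All 3 inputs are positive at the optimum. There the carbon, phosphorus, nickel constraints are tight.
That vertex is x1 = 1.4753, x2 = 0.8794, x3 = 3.3409.
Cost = 3.82·1.4753 + 1.98·0.8794 + 0.26·3.3409 = 8.2455.

$8.25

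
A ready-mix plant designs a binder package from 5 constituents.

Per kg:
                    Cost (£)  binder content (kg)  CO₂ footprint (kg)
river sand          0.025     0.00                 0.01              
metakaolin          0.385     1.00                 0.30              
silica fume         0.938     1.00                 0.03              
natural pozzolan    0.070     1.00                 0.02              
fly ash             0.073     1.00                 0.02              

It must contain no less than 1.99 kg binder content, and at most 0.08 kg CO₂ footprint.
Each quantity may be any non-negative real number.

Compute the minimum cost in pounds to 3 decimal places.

Let x1 = kg of river sand, x2 = kg of metakaolin, x3 = kg of silica fume, x4 = kg of natural pozzolan, x5 = kg of fly ash.
min 0.025x1 + 0.385x2 + 0.938x3 + 0.07x4 + 0.073x5 s.t.:
  1x2 + 1x3 + 1x4 + 1x5 ≥ 1.99   (binder content)
  0.01x1 + 0.3x2 + 0.03x3 + 0.02x4 + 0.02x5 ≤ 0.08   (CO₂ footprint)
  x1, x2, x3, x4, x5 ≥ 0.
At the optimum only natural pozzolan is positive (river sand, metakaolin, silica fume, fly ash = 0). The binder content requirement is met with equality.
Solving gives x4 = 1.99.
Total cost: 0.07·1.99 = 0.13930.

£0.139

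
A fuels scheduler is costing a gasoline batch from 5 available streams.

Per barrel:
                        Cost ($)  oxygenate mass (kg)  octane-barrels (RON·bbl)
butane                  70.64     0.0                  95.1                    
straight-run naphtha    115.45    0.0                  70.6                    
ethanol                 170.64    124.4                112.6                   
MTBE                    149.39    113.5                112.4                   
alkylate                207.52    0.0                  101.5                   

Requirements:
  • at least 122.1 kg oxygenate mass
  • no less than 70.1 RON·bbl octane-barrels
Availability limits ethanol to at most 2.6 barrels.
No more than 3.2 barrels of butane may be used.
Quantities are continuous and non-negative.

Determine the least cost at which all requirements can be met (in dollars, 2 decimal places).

$160.71

Let x1 = barrels of butane, x2 = barrels of straight-run naphtha, x3 = barrels of ethanol, x4 = barrels of MTBE, x5 = barrels of alkylate.
Minimise 70.64x1 + 115.45x2 + 170.64x3 + 149.39x4 + 207.52x5 s.t.:
  124.4x3 + 113.5x4 ≥ 122.1   (oxygenate mass)
  95.1x1 + 70.6x2 + 112.6x3 + 112.4x4 + 101.5x5 ≥ 70.1   (octane-barrels)
  x3 ≤ 2.6
  x1 ≤ 3.2
  x1, x2, x3, x4, x5 ≥ 0.
The optimal basis is {MTBE}; butane, straight-run naphtha, ethanol, alkylate drop out. The oxygenate mass requirement is met with equality.
That vertex is x4 = 1.0758.
Cost = 149.39·1.0758 = 160.7138.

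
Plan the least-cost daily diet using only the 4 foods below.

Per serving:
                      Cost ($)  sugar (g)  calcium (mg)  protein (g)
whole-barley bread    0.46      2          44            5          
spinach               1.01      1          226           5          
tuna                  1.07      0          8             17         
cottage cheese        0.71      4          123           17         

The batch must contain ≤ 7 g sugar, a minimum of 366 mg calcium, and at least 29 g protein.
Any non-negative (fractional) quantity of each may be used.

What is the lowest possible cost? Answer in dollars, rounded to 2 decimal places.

Let x1 = servings of whole-barley bread, x2 = servings of spinach, x3 = servings of tuna, x4 = servings of cottage cheese.
Minimize 0.46x1 + 1.01x2 + 1.07x3 + 0.71x4 subject to:
  2x1 + 1x2 + 4x4 ≤ 7   (sugar)
  44x1 + 226x2 + 8x3 + 123x4 ≥ 366   (calcium)
  5x1 + 5x2 + 17x3 + 17x4 ≥ 29   (protein)
  x1, x2, x3, x4 ≥ 0.
The optimal basis is {spinach, cottage cheese}; whole-barley bread, tuna drop out. There the calcium and protein constraints are tight.
That vertex is x2 = 0.8227, x4 = 1.464.
Cost = 1.01·0.8227 + 0.71·1.464 = 1.8704.

$1.87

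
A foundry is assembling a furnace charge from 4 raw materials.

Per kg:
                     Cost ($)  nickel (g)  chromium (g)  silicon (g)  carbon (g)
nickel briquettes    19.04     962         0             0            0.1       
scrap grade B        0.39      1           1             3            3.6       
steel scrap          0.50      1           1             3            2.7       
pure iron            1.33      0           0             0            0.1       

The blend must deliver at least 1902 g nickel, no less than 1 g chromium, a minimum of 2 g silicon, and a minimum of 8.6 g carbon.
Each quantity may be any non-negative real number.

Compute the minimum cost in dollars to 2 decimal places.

$38.51

Set it up as a linear program. Let x1 = kg of nickel briquettes, x2 = kg of scrap grade B, x3 = kg of steel scrap, x4 = kg of pure iron.
Minimize 19.04x1 + 0.39x2 + 0.5x3 + 1.33x4 subject to:
  962x1 + 1x2 + 1x3 ≥ 1902   (nickel)
  1x2 + 1x3 ≥ 1   (chromium)
  3x2 + 3x3 ≥ 2   (silicon)
  0.1x1 + 3.6x2 + 2.7x3 + 0.1x4 ≥ 8.6   (carbon)
  x1, x2, x3, x4 ≥ 0.
The minimum-cost mix takes nothing from steel scrap, pure iron — only nickel briquettes, scrap grade B. There the nickel and carbon constraints are tight.
That vertex is x1 = 1.975, x2 = 2.334.
Objective = 19.04·1.975 + 0.39·2.334 = 38.5143.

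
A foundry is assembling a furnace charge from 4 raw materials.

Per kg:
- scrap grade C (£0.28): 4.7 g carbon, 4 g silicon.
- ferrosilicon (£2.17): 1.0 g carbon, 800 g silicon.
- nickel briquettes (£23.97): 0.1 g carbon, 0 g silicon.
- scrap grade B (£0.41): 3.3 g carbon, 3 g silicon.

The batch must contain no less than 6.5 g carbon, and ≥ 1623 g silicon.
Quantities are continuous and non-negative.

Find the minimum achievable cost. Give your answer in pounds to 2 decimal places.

Let x1 = kg of scrap grade C, x2 = kg of ferrosilicon, x3 = kg of nickel briquettes, x4 = kg of scrap grade B.
Minimize 0.28x1 + 2.17x2 + 23.97x3 + 0.41x4 s.t.:
  4.7x1 + 1x2 + 0.1x3 + 3.3x4 ≥ 6.5   (carbon)
  4x1 + 800x2 + 3x4 ≥ 1623   (silicon)
  x1, x2, x3, x4 ≥ 0.
The cheapest feasible vertex uses only scrap grade C, ferrosilicon; nickel briquettes, scrap grade B are not used. The carbon and silicon requirements are met with equality.
So scrap grade C = 0.9523 kg, ferrosilicon = 2.024 kg.
Cost = 0.28·0.9523 + 2.17·2.024 = 4.6587.

£4.66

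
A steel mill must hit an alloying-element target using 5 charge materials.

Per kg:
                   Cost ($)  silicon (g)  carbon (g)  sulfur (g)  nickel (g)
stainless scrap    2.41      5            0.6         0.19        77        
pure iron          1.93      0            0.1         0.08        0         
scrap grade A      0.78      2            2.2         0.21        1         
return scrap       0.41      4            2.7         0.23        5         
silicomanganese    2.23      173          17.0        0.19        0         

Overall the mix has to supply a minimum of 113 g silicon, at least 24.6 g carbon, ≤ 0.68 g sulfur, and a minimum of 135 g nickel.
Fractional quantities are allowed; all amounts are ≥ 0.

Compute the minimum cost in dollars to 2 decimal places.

Set it up as a linear program. Let x1 = kg of stainless scrap, x2 = kg of pure iron, x3 = kg of scrap grade A, x4 = kg of return scrap, x5 = kg of silicomanganese.
Minimise 2.41x1 + 1.93x2 + 0.78x3 + 0.41x4 + 2.23x5 s.t.:
  5x1 + 2x3 + 4x4 + 173x5 ≥ 113   (silicon)
  0.6x1 + 0.1x2 + 2.2x3 + 2.7x4 + 17x5 ≥ 24.6   (carbon)
  0.19x1 + 0.08x2 + 0.21x3 + 0.23x4 + 0.19x5 ≤ 0.68   (sulfur)
  77x1 + 1x3 + 5x4 ≥ 135   (nickel)
  x1, x2, x3, x4, x5 ≥ 0.
The minimum-cost mix takes nothing from pure iron, scrap grade A — only stainless scrap, return scrap, silicomanganese. The carbon, sulfur, nickel requirements are met with equality.
So stainless scrap = 1.724 kg, return scrap = 0.4454 kg, silicomanganese = 1.315 kg.
Objective = 2.41·1.724 + 0.41·0.4454 + 2.23·1.315 = 7.2699.

$7.27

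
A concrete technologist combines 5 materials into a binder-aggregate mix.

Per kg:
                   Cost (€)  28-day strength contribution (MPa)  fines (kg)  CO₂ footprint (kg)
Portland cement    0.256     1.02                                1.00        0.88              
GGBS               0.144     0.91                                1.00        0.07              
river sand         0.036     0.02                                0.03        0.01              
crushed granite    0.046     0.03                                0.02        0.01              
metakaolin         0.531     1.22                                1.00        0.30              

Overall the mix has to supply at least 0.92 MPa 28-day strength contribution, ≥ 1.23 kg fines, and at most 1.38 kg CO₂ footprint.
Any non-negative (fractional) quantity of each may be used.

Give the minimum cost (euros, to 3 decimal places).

€0.177

Let x1 = kg of Portland cement, x2 = kg of GGBS, x3 = kg of river sand, x4 = kg of crushed granite, x5 = kg of metakaolin.
Minimise 0.256x1 + 0.144x2 + 0.036x3 + 0.046x4 + 0.531x5 s.t.:
  1.02x1 + 0.91x2 + 0.02x3 + 0.03x4 + 1.22x5 ≥ 0.92   (28-day strength contribution)
  1x1 + 1x2 + 0.03x3 + 0.02x4 + 1x5 ≥ 1.23   (fines)
  0.88x1 + 0.07x2 + 0.01x3 + 0.01x4 + 0.3x5 ≤ 1.38   (CO₂ footprint)
  x1, x2, x3, x4, x5 ≥ 0.
At the optimum only GGBS is positive (Portland cement, river sand, crushed granite, metakaolin = 0). There the fines constraint is tight.
That vertex is x2 = 1.23.
Cost = 0.144·1.23 = 0.17712.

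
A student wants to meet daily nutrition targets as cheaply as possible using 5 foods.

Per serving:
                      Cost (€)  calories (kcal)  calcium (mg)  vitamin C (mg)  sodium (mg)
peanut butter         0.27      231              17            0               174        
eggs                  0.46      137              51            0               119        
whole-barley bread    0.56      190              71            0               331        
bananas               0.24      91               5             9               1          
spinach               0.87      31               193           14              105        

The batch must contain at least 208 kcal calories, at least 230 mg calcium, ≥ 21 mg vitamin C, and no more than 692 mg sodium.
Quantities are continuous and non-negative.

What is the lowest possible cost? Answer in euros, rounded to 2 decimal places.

This is a linear program. Let x1 = servings of peanut butter, x2 = servings of eggs, x3 = servings of whole-barley bread, x4 = servings of bananas, x5 = servings of spinach.
min 0.27x1 + 0.46x2 + 0.56x3 + 0.24x4 + 0.87x5 subject to:
  231x1 + 137x2 + 190x3 + 91x4 + 31x5 ≥ 208   (calories)
  17x1 + 51x2 + 71x3 + 5x4 + 193x5 ≥ 230   (calcium)
  9x4 + 14x5 ≥ 21   (vitamin C)
  174x1 + 119x2 + 331x3 + 1x4 + 105x5 ≤ 692   (sodium)
  x1, x2, x3, x4, x5 ≥ 0.
The optimal basis is {peanut butter, bananas, spinach}; eggs, whole-barley bread drop out. The calories, calcium, vitamin C requirements are met with equality.
That vertex is x1 = 0.5224, x4 = 0.5743, x5 = 1.131.
Objective = 0.27·0.5224 + 0.24·0.5743 + 0.87·1.131 = 1.2629.

€1.26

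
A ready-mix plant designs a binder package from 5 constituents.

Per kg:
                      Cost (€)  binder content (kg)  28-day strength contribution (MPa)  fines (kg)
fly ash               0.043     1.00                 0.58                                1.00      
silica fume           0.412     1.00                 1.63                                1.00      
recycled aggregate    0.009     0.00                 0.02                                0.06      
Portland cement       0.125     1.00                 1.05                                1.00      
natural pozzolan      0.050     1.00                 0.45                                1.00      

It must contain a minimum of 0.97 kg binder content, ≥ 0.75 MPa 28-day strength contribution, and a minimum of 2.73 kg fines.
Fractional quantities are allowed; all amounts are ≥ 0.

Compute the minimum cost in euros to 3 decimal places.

This is a linear program. Let x1 = kg of fly ash, x2 = kg of silica fume, x3 = kg of recycled aggregate, x4 = kg of Portland cement, x5 = kg of natural pozzolan.
Minimize 0.043x1 + 0.412x2 + 0.009x3 + 0.125x4 + 0.05x5 s.t.:
  1x1 + 1x2 + 1x4 + 1x5 ≥ 0.97   (binder content)
  0.58x1 + 1.63x2 + 0.02x3 + 1.05x4 + 0.45x5 ≥ 0.75   (28-day strength contribution)
  1x1 + 1x2 + 0.06x3 + 1x4 + 1x5 ≥ 2.73   (fines)
  x1, x2, x3, x4, x5 ≥ 0.
The optimal basis is {fly ash}; silica fume, recycled aggregate, Portland cement, natural pozzolan drop out. The fines requirement is met with equality.
That vertex is x1 = 2.73.
Objective = 0.043·2.73 = 0.11739.

€0.117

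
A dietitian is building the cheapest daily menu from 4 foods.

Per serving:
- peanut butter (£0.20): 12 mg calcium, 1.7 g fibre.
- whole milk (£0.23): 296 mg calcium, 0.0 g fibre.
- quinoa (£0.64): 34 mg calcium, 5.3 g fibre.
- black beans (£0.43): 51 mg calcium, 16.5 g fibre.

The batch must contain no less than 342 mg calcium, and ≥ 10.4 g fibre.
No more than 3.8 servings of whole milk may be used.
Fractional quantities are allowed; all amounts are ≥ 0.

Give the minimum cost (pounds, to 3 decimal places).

Let x1 = servings of peanut butter, x2 = servings of whole milk, x3 = servings of quinoa, x4 = servings of black beans.
Minimise 0.2x1 + 0.23x2 + 0.64x3 + 0.43x4 s.t.:
  12x1 + 296x2 + 34x3 + 51x4 ≥ 342   (calcium)
  1.7x1 + 5.3x3 + 16.5x4 ≥ 10.4   (fibre)
  x2 ≤ 3.8
  x1, x2, x3, x4 ≥ 0.
At the optimum only whole milk, black beans are positive (peanut butter, quinoa = 0). Binding constraints: calcium and fibre.
So whole milk = 1.047 servings, black beans = 0.6303 servings.
Cost = 0.23·1.047 + 0.43·0.6303 = 0.51184.

£0.512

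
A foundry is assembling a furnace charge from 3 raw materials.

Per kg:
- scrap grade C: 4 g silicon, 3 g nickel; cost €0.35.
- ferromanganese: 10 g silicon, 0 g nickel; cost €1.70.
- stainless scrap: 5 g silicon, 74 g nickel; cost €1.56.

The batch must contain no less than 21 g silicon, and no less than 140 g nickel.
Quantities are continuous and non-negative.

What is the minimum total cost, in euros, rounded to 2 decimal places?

This is a linear program. Let x1 = kg of scrap grade C, x2 = kg of ferromanganese, x3 = kg of stainless scrap.
min 0.35x1 + 1.7x2 + 1.56x3 subject to:
  4x1 + 10x2 + 5x3 ≥ 21   (silicon)
  3x1 + 74x3 ≥ 140   (nickel)
  x1, x2, x3 ≥ 0.
The minimum-cost mix takes nothing from ferromanganese — only scrap grade C, stainless scrap. The silicon and nickel requirements are met with equality.
So scrap grade C = 3.039 kg, stainless scrap = 1.769 kg.
Cost = 0.35·3.039 + 1.56·1.769 = 3.8233.

€3.82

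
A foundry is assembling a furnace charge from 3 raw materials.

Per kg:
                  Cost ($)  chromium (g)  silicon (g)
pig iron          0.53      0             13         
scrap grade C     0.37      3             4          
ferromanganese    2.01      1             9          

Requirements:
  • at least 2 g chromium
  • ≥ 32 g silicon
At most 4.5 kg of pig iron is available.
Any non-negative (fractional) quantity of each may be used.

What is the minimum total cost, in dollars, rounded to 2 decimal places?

This is a linear program. Let x1 = kg of pig iron, x2 = kg of scrap grade C, x3 = kg of ferromanganese.
Minimize 0.53x1 + 0.37x2 + 2.01x3 subject to:
  3x2 + 1x3 ≥ 2   (chromium)
  13x1 + 4x2 + 9x3 ≥ 32   (silicon)
  x1 ≤ 4.5
  x1, x2, x3 ≥ 0.
The cheapest feasible vertex uses only pig iron, scrap grade C; ferromanganese is not used. The chromium and silicon requirements are met with equality.
So pig iron = 2.256 kg, scrap grade C = 0.6667 kg.
Total cost: 0.53·2.256 + 0.37·0.6667 = 1.4424.

$1.44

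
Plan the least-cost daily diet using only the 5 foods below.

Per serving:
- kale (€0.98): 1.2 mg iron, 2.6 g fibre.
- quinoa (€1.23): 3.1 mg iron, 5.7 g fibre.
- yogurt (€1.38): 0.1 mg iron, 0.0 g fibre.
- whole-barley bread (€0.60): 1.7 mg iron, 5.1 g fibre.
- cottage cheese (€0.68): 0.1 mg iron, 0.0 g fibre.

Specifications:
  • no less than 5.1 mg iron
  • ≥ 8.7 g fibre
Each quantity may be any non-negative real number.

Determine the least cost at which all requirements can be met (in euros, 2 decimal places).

€1.80

This is a linear program. Let x1 = servings of kale, x2 = servings of quinoa, x3 = servings of yogurt, x4 = servings of whole-barley bread, x5 = servings of cottage cheese.
min 0.98x1 + 1.23x2 + 1.38x3 + 0.6x4 + 0.68x5 subject to:
  1.2x1 + 3.1x2 + 0.1x3 + 1.7x4 + 0.1x5 ≥ 5.1   (iron)
  2.6x1 + 5.7x2 + 5.1x4 ≥ 8.7   (fibre)
  x1, x2, x3, x4, x5 ≥ 0.
The optimal basis is {whole-barley bread}; kale, quinoa, yogurt, cottage cheese drop out. There the iron constraint is tight.
That vertex is x4 = 3.
Cost = 0.6·3 = 1.8000.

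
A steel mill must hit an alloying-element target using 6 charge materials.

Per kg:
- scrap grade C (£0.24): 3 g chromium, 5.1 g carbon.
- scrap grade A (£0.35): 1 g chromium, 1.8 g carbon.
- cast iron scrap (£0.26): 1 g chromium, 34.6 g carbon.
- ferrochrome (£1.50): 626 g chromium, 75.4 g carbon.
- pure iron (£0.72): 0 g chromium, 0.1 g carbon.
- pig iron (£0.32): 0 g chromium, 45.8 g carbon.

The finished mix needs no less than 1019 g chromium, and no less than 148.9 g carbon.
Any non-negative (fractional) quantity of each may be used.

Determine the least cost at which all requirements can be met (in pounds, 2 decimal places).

Let x1 = kg of scrap grade C, x2 = kg of scrap grade A, x3 = kg of cast iron scrap, x4 = kg of ferrochrome, x5 = kg of pure iron, x6 = kg of pig iron.
Minimise 0.24x1 + 0.35x2 + 0.26x3 + 1.5x4 + 0.72x5 + 0.32x6 s.t.:
  3x1 + 1x2 + 1x3 + 626x4 ≥ 1019   (chromium)
  5.1x1 + 1.8x2 + 34.6x3 + 75.4x4 + 0.1x5 + 45.8x6 ≥ 148.9   (carbon)
  x1, x2, x3, x4, x5, x6 ≥ 0.
The optimal basis is {ferrochrome, pig iron}; scrap grade C, scrap grade A, cast iron scrap, pure iron drop out. Binding constraints: chromium and carbon.
Optimal quantities: ferrochrome = 1.628 kg, pig iron = 0.5713 kg.
Objective = 1.5·1.628 + 0.32·0.5713 = 2.6248.

£2.62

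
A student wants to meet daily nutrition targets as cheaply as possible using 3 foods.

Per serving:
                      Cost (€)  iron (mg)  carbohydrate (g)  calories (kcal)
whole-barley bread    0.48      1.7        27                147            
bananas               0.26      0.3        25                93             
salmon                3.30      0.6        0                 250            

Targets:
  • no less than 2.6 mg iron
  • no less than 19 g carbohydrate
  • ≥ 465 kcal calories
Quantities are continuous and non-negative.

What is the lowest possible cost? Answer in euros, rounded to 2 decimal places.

€1.36

This is a linear program. Let x1 = servings of whole-barley bread, x2 = servings of bananas, x3 = servings of salmon.
min 0.48x1 + 0.26x2 + 3.3x3 s.t.:
  1.7x1 + 0.3x2 + 0.6x3 ≥ 2.6   (iron)
  27x1 + 25x2 ≥ 19   (carbohydrate)
  147x1 + 93x2 + 250x3 ≥ 465   (calories)
  x1, x2, x3 ≥ 0.
The minimum-cost mix takes nothing from salmon — only whole-barley bread, bananas. There the iron and calories constraints are tight.
Optimal quantities: whole-barley bread = 0.8974 servings, bananas = 3.582 servings.
Hence cost = 0.48·0.8974 + 0.26·3.582 = €1.3621.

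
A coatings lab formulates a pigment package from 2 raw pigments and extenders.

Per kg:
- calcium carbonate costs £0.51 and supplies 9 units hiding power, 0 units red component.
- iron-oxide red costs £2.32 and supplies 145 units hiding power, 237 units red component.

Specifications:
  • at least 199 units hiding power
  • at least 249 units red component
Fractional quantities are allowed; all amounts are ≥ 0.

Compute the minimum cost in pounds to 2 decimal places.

This is a linear program. Let x1 = kg of calcium carbonate, x2 = kg of iron-oxide red.
Minimise 0.51x1 + 2.32x2 subject to:
  9x1 + 145x2 ≥ 199   (hiding power)
  237x2 ≥ 249   (red component)
  x1, x2 ≥ 0.
At the optimum only iron-oxide red is positive (calcium carbonate = 0). The hiding power requirement is met with equality.
Solving gives x2 = 1.372.
Total cost: 2.32·1.372 = 3.1830.

£3.18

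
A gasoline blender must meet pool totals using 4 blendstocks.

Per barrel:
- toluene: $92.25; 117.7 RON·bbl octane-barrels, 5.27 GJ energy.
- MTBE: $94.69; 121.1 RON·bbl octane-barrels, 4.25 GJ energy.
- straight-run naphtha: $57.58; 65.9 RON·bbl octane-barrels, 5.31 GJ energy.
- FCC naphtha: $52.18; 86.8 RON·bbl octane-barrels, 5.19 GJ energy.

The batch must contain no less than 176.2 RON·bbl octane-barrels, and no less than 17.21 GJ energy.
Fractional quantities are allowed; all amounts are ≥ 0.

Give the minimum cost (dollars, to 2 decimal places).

$173.03

Set it up as a linear program. Let x1 = barrels of toluene, x2 = barrels of MTBE, x3 = barrels of straight-run naphtha, x4 = barrels of FCC naphtha.
Minimise 92.25x1 + 94.69x2 + 57.58x3 + 52.18x4 s.t.:
  117.7x1 + 121.1x2 + 65.9x3 + 86.8x4 ≥ 176.2   (octane-barrels)
  5.27x1 + 4.25x2 + 5.31x3 + 5.19x4 ≥ 17.21   (energy)
  x1, x2, x3, x4 ≥ 0.
The optimal basis is {FCC naphtha}; toluene, MTBE, straight-run naphtha drop out. The energy requirement is met with equality.
That vertex is x4 = 3.316.
Objective = 52.18·3.316 = 173.0289.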